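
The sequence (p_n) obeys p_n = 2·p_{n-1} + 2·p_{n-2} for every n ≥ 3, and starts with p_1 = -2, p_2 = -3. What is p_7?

Compute successive terms:
p_3 = -10;  p_4 = -26;  p_5 = -72;  p_6 = -196;  p_7 = -536.

-536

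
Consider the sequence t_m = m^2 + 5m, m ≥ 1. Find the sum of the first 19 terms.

3420

Over m = 1..19: Σm = 190, Σm² = 2470.
Total = (1)·2470 + (5)·190 = 3420.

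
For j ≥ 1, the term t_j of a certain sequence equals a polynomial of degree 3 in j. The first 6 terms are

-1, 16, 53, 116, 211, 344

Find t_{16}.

1st diffs: 17, 37, 63, 95, 133.
2nd diffs: 20, 26, 32, 38.
3rd diffs: 6, 6, 6 (constant).
Newton forward-difference form: t_j = -1 + 17·C(j-1,1) + 20·C(j-1,2) + 6·C(j-1,3).
At j = 16: j-1 = 15, so t_{16} = -1 + 255 + 2100 + 2730 = 5084.

5084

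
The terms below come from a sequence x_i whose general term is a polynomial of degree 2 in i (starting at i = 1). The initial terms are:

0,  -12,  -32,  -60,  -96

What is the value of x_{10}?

1st diffs: -12, -20, -28, -36.
2nd diffs: -8, -8, -8 (constant).
So x_i = -4i^2 + 4.
Evaluating at i = 10 gives x_{10} = -396.

-396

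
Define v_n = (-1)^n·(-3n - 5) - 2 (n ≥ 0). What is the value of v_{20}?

(-1)^20 = 1; -3n - 5 at n=20 is -65; so v_{20} = -67.

-67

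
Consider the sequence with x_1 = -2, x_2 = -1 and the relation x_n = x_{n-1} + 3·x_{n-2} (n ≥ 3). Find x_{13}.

x_3 = -7;  x_4 = -10;  x_5 = -31;  …;  x_{10} = -1810;  x_{11} = -4207;  x_{12} = -9637;  x_{13} = -22258.

-22258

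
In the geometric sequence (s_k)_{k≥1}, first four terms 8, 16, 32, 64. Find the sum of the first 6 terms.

504

Common ratio r = 2.
s_k = 8·2^(k-1).
S = 8·(2^6 - 1)/(2 - 1) = 8·(64 - 1)/(1) = 504.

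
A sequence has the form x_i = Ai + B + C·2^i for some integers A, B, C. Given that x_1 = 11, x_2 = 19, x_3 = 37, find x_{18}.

Write the equations: A + B + 2C = 11; 2A + B + 4C = 19; 3A + B + 8C = 37.
Subtracting the first from the second: A + 2C = 8.
Subtracting the second from the third: A + 4C = 18.
Solving: C = 5, A = -2, then B = 3.
So x_i = -2·i + 3 + 5·2^i; at i=18 this is 1310687.

1310687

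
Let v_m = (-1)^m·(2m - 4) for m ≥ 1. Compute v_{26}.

(-1)^26 = 1; 2m - 4 at m=26 is 48; so v_{26} = 48.

48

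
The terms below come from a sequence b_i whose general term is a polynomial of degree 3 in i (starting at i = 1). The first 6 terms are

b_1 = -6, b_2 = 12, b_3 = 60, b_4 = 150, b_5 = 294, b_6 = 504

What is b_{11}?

1st diffs: 18, 48, 90, 144, 210.
2nd diffs: 30, 42, 54, 66.
3rd diffs: 12, 12, 12 (constant).
Newton forward-difference form: b_i = -6 + 18·C(i-1,1) + 30·C(i-1,2) + 12·C(i-1,3).
At i = 11: i-1 = 10, so b_{11} = -6 + 180 + 1350 + 1440 = 2964.

2964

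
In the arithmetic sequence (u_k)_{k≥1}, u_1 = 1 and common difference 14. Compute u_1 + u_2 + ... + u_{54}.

20088

u_k = 1 + (k - 1)·14.
u_{54} = 743; S = 54·(1 + 743)/2 = 20088.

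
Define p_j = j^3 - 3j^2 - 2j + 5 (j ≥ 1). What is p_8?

p_8 = 1·8^3 - 3·8^2 - 2·8 + 5 = 309.

309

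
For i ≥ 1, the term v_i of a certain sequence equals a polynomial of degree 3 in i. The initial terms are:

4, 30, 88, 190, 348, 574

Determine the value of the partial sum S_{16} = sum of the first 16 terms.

42944

1st diffs: 26, 58, 102, 158, 226.
2nd diffs: 32, 44, 56, 68.
3rd diffs: 12, 12, 12 (constant).
So v_i = 2i^3 + 4i^2 - 2.
Continuing: …, 880, 1278, 1780, 2398, …, v_{16} = 9214.
Summing i = 1..16 (16 terms) gives 42944.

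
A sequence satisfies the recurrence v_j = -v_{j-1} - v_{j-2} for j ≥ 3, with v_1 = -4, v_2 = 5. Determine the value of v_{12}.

Applying the relation repeatedly:
v_3 = -1; v_4 = -4; v_5 = 5; v_6 = -1; v_7 = -4; v_8 = 5; v_9 = -1; v_{10} = -4; v_{11} = 5; v_{12} = -1.

-1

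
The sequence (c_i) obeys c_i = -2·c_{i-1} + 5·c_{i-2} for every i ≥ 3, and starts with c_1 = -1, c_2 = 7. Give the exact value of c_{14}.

Step forward from the initial values:
c_3 = -19;  c_4 = 73;  c_5 = -241;  …;  c_{11} = -411379;  c_{12} = 1419193;  c_{13} = -4895281;  c_{14} = 16886527.

16886527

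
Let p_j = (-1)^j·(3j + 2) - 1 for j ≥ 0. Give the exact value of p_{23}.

(-1)^23 = -1; 3j + 2 at j=23 is 71; so p_{23} = -72.

-72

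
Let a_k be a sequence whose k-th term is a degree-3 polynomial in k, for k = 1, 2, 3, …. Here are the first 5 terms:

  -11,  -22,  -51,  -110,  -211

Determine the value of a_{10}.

1st diffs: -11, -29, -59, -101.
2nd diffs: -18, -30, -42.
3rd diffs: -12, -12 (constant).
Newton forward-difference form: a_k = -11 + (-11)·C(k-1,1) + (-18)·C(k-1,2) + (-12)·C(k-1,3).
At k = 10: k-1 = 9, so a_{10} = -11 - 99 - 648 - 1008 = -1766.

-1766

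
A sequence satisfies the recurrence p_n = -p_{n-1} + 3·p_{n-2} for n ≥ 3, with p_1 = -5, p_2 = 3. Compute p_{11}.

-11097

p_3 = -18  p_4 = 27  p_5 = -81  p_6 = 162  p_7 = -405  p_8 = 891  p_9 = -2106  p_{10} = 4779  p_{11} = -11097.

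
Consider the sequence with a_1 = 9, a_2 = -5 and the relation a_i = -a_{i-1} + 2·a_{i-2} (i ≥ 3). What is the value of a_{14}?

Iterate the recurrence:
a_3 = 23  a_4 = -33  a_5 = 79  …  a_{11} = 4783  a_{12} = -9553  a_{13} = 19119  a_{14} = -38225.
(Characteristic roots are 1 and -2.)

-38225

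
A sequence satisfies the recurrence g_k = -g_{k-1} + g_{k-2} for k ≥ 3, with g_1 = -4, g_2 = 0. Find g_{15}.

g_3 = -4  g_4 = 4  g_5 = -8  …  g_{12} = 220  g_{13} = -356  g_{14} = 576  g_{15} = -932.

-932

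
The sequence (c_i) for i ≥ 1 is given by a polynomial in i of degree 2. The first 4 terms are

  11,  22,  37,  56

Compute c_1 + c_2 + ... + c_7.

448

1st diffs: 11, 15, 19.
2nd diffs: 4, 4 (constant).
So c_i = 2i^2 + 5i + 4.
Continuing: 79, 106, 137.
Summing i = 1..7 (7 terms) gives 448.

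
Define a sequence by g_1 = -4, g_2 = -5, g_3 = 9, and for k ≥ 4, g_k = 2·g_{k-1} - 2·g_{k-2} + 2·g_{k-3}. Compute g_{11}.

Step forward from the initial values:
g_4 = 20; g_5 = 12; g_6 = 2; g_7 = 20; g_8 = 60; g_9 = 84; g_{10} = 88; g_{11} = 128.

128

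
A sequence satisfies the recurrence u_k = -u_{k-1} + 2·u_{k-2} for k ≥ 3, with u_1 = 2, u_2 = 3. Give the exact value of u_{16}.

Step forward from the initial values:
u_3 = 1  u_4 = 5  u_5 = -3  …  u_{13} = -1363  u_{14} = 2733  u_{15} = -5459  u_{16} = 10925.
(Characteristic roots are 1 and -2.)

10925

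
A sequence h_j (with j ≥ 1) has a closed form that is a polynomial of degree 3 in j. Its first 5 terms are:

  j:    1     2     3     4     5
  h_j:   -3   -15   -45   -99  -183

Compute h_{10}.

1st diffs: -12, -30, -54, -84.
2nd diffs: -18, -24, -30.
3rd diffs: -6, -6 (constant).
So h_j = -j^3 - 3j^2 + 4j - 3.
Evaluating at j = 10 gives h_{10} = -1263.

-1263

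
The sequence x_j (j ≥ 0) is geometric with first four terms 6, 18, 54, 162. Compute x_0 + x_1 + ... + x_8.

59046

Common ratio r = 3.
x_j = 6·3^(j-0).
S = 6·(3^9 - 1)/(3 - 1) = 6·(19683 - 1)/(2) = 59046.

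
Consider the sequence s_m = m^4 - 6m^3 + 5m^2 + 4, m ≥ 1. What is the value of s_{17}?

s_{17} = 1·17^4 - 6·17^3 + 5·17^2 + 4 = 55492.

55492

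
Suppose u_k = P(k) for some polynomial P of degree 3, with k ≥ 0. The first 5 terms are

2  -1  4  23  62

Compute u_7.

359

1st diffs: -3, 5, 19, 39.
2nd diffs: 8, 14, 20.
3rd diffs: 6, 6 (constant).
Newton forward-difference form: u_k = 2 + (-3)·C(k,1) + 8·C(k,2) + 6·C(k,3).
At k = 7: k = 7, so u_7 = 2 - 21 + 168 + 210 = 359.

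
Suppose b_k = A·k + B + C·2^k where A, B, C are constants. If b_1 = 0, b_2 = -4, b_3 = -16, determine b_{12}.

-16332

Plug in k = 1, 2, 3: A + B + 2C = 0; 2A + B + 4C = -4; 3A + B + 8C = -16.
Subtracting the first from the second: A + 2C = -4.
Subtracting the second from the third: A + 4C = -12.
Solving: C = -4, A = 4, then B = 4.
Therefore b_{12} = 48 + 4 + (-4)·4096 = -16332.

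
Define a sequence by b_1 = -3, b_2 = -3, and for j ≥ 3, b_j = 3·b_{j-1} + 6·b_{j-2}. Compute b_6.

Iterate the recurrence:
b_3 = -27; b_4 = -99; b_5 = -459; b_6 = -1971.

-1971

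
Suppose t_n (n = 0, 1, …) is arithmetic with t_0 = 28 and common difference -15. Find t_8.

-92

t_n = 28 + (n - 0)·(-15).
t_8 = 28 + 8·(-15) = -92.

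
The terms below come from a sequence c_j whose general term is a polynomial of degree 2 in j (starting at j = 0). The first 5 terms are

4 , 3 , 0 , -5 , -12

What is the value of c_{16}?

-252

1st diffs: -1, -3, -5, -7.
2nd diffs: -2, -2, -2 (constant).
Newton forward-difference form: c_j = 4 + (-1)·C(j,1) + (-2)·C(j,2).
At j = 16: j = 16, so c_{16} = 4 - 16 - 240 = -252.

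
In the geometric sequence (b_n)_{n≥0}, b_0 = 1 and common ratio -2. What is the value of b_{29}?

b_n = 1·(-2)^(n-0).
b_{29} = 1·(-2)^29 = -536870912.

-536870912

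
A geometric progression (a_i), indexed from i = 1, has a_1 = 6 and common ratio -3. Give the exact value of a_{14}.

-9565938

a_i = 6·(-3)^(i-1).
a_{14} = 6·(-3)^13 = -9565938.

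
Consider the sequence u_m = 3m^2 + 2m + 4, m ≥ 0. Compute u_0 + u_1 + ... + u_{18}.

6745

Over m = 0..18: Σm = 171, Σm² = 2109.
Total = (3)·2109 + (2)·171 + (4)·19 = 6745.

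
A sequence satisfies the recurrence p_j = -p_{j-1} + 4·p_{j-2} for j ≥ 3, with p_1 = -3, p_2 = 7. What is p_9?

-5259

Compute successive terms:
p_3 = -19;  p_4 = 47;  p_5 = -123;  p_6 = 311;  p_7 = -803;  p_8 = 2047;  p_9 = -5259.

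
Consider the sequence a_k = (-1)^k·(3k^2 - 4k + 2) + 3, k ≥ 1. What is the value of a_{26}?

1929

(-1)^26 = 1; 3k^2 - 4k + 2 at k=26 is 1926; so a_{26} = 1929.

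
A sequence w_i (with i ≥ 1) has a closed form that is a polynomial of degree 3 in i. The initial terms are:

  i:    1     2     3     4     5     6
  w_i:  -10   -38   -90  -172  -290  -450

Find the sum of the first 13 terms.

-13468

1st diffs: -28, -52, -82, -118, -160.
2nd diffs: -24, -30, -36, -42.
3rd diffs: -6, -6, -6 (constant).
Newton forward-difference form: w_i = -10 + (-28)·C(i-1,1) + (-24)·C(i-1,2) + (-6)·C(i-1,3).
Continuing: …, -658, -920, -1242, -1630, …, w_{13} = -3250.
Summing i = 1..13 (13 terms) gives -13468.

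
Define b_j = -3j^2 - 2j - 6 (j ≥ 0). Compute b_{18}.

-1014

b_{18} = -3·18^2 - 2·18 - 6 = -1014.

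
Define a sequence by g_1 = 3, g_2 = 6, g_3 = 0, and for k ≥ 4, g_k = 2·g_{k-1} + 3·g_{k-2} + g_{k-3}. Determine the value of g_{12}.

Step forward from the initial values:
g_4 = 21  g_5 = 48  g_6 = 159  g_7 = 483  g_8 = 1491  g_9 = 4590  g_{10} = 14136  g_{11} = 43533  g_{12} = 134064.

134064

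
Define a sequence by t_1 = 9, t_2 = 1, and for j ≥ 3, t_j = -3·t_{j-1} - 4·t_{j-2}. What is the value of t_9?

Iterate the recurrence:
t_3 = -39, t_4 = 113, t_5 = -183, t_6 = 97, t_7 = 441, t_8 = -1711, t_9 = 3369.

3369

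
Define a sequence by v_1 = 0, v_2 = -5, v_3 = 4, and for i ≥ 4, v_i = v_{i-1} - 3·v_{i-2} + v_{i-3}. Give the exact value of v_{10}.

v_4 = 19; v_5 = 2; v_6 = -51; v_7 = -38; v_8 = 117; v_9 = 180; v_{10} = -209.

-209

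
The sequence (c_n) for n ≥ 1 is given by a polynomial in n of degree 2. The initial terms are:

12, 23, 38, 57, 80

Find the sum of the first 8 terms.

1st diffs: 11, 15, 19, 23.
2nd diffs: 4, 4, 4 (constant).
So c_n = 2n^2 + 5n + 5.
Continuing: 107, 138, 173.
Summing n = 1..8 (8 terms) gives 628.

628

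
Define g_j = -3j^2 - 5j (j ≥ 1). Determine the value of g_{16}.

-848

g_{16} = -3·16^2 - 5·16 = -848.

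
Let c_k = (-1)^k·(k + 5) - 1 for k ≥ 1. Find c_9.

(-1)^9 = -1; k + 5 at k=9 is 14; so c_9 = -15.

-15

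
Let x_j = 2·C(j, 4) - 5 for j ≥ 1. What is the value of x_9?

247

C(9, 4) = 126, so x_9 = 247.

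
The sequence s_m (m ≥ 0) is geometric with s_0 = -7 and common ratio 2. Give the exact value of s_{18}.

-1835008

s_m = (-7)·2^(m-0).
s_{18} = (-7)·2^18 = -1835008.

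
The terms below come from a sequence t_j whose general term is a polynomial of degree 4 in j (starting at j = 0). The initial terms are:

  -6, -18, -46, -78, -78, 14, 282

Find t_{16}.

48282

1st diffs: -12, -28, -32, 0, 92, 268.
2nd diffs: -16, -4, 32, 92, 176.
3rd diffs: 12, 36, 60, 84.
4th diffs: 24, 24, 24 (constant).
Newton forward-difference form: t_j = -6 + (-12)·C(j,1) + (-16)·C(j,2) + 12·C(j,3) + 24·C(j,4).
At j = 16: j = 16, so t_{16} = -6 - 192 - 1920 + 6720 + 43680 = 48282.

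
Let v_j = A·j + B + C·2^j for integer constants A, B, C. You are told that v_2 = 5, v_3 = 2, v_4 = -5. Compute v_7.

The three given values yield: 2A + B + 4C = 5; 3A + B + 8C = 2; 4A + B + 16C = -5.
Subtracting the first from the second: A + 4C = -3.
Subtracting the second from the third: A + 8C = -7.
Solving: C = -1, A = 1, then B = 7.
So v_j = 1·j + 7 + (-1)·2^j; at j=7 this is -114.

-114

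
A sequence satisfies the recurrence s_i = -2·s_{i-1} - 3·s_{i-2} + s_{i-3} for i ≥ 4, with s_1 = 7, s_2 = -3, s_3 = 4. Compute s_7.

Compute successive terms:
s_4 = 8;  s_5 = -31;  s_6 = 42;  s_7 = 17.

17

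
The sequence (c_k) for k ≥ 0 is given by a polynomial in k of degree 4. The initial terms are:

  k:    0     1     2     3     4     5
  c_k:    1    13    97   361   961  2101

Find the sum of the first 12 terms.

1st diffs: 12, 84, 264, 600, 1140.
2nd diffs: 72, 180, 336, 540.
3rd diffs: 108, 156, 204.
4th diffs: 48, 48 (constant).
Newton forward-difference form: c_k = 1 + 12·C(k,1) + 72·C(k,2) + 108·C(k,3) + 48·C(k,4).
Continuing: …, 4033, 7057, 11521, 17821, …, c_{11} = 37753.
Summing k = 0..11 (12 terms) gives 108120.

108120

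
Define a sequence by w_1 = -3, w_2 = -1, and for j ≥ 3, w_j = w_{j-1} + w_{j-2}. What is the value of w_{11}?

-157

Iterate the recurrence:
w_3 = -4, w_4 = -5, w_5 = -9, w_6 = -14, w_7 = -23, w_8 = -37, w_9 = -60, w_{10} = -97, w_{11} = -157.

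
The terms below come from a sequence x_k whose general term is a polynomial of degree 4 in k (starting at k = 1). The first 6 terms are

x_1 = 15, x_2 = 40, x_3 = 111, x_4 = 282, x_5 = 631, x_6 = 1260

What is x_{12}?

19650

1st diffs: 25, 71, 171, 349, 629.
2nd diffs: 46, 100, 178, 280.
3rd diffs: 54, 78, 102.
4th diffs: 24, 24 (constant).
Newton forward-difference form: x_k = 15 + 25·C(k-1,1) + 46·C(k-1,2) + 54·C(k-1,3) + 24·C(k-1,4).
At k = 12: k-1 = 11, so x_{12} = 15 + 275 + 2530 + 8910 + 7920 = 19650.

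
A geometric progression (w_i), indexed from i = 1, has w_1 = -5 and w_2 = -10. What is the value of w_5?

Common ratio r = 2.
w_i = (-5)·2^(i-1).
w_5 = (-5)·2^4 = -80.

-80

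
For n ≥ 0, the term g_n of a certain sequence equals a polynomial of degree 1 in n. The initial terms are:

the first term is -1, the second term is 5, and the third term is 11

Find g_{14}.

1st diffs: 6, 6 (constant).
So g_n = 6n - 1.
Evaluating at n = 14 gives g_{14} = 83.

83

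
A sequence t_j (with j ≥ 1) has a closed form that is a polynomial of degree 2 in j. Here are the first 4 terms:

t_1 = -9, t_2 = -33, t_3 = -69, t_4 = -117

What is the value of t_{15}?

1st diffs: -24, -36, -48.
2nd diffs: -12, -12 (constant).
Newton forward-difference form: t_j = -9 + (-24)·C(j-1,1) + (-12)·C(j-1,2).
At j = 15: j-1 = 14, so t_{15} = -9 - 336 - 1092 = -1437.

-1437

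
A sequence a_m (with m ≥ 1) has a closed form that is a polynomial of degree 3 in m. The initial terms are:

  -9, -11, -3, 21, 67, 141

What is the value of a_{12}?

1509

1st diffs: -2, 8, 24, 46, 74.
2nd diffs: 10, 16, 22, 28.
3rd diffs: 6, 6, 6 (constant).
Newton forward-difference form: a_m = -9 + (-2)·C(m-1,1) + 10·C(m-1,2) + 6·C(m-1,3).
At m = 12: m-1 = 11, so a_{12} = -9 - 22 + 550 + 990 = 1509.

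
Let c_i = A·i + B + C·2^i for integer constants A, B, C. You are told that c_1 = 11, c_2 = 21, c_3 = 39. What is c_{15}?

Plug in i = 1, 2, 3: A + B + 2C = 11; 2A + B + 4C = 21; 3A + B + 8C = 39.
Subtracting the first from the second: A + 2C = 10.
Subtracting the second from the third: A + 4C = 18.
Solving: C = 4, A = 2, then B = 1.
Hence c_{15} = 2·15 + 1 + 4·32768 = 131103.

131103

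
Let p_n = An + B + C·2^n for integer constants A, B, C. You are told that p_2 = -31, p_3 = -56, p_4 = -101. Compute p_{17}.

At n = 2, 3, 4: 2A + B + 4C = -31; 3A + B + 8C = -56; 4A + B + 16C = -101.
Subtracting the first from the second: A + 4C = -25.
Subtracting the second from the third: A + 8C = -45.
Solving: C = -5, A = -5, then B = -1.
Hence p_{17} = -5·17 + (-1) + (-5)·131072 = -655446.

-655446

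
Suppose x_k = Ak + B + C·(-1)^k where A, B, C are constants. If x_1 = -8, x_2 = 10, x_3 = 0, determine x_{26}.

At k = 1, 2, 3: A + B - C = -8; 2A + B + C = 10; 3A + B - C = 0.
Subtracting the first from the second: A + 2C = 18.
Subtracting the second from the third: A - 2C = -10.
Solving: C = 7, A = 4, then B = -5.
Therefore x_{26} = 104 + (-5) + 7·1 = 106.

106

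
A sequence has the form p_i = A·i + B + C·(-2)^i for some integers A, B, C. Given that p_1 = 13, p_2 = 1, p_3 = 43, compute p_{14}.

At i = 1, 2, 3: A + B - 2C = 13; 2A + B + 4C = 1; 3A + B - 8C = 43.
Subtracting the first from the second: A + 6C = -12.
Subtracting the second from the third: A - 12C = 42.
Solving: C = -3, A = 6, then B = 1.
Hence p_{14} = 6·14 + 1 + (-3)·16384 = -49067.

-49067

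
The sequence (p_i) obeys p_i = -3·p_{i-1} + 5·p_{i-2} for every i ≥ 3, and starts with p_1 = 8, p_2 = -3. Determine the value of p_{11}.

3907879

Applying the relation repeatedly:
p_3 = 49;  p_4 = -162;  p_5 = 731;  p_6 = -3003;  p_7 = 12664;  p_8 = -53007;  p_9 = 222341;  p_{10} = -932058;  p_{11} = 3907879.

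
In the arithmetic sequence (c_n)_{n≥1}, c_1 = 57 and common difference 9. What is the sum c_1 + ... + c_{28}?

c_n = 57 + (n - 1)·9.
c_{28} = 300; S = 28·(57 + 300)/2 = 4998.

4998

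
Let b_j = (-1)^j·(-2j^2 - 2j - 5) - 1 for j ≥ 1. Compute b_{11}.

(-1)^11 = -1; -2j^2 - 2j - 5 at j=11 is -269; so b_{11} = 268.

268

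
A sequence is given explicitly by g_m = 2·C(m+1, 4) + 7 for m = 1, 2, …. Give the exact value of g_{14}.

C(15, 4) = 1365, so g_{14} = 2737.

2737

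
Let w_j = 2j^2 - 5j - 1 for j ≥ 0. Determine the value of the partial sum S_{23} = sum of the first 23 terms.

6302

Over j = 0..22: Σj = 253, Σj² = 3795.
Total = (2)·3795 + (-5)·253 + (-1)·23 = 6302.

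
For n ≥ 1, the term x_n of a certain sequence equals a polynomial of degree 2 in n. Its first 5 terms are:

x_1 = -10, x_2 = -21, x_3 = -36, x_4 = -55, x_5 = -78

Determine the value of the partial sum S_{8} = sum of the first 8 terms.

1st diffs: -11, -15, -19, -23.
2nd diffs: -4, -4, -4 (constant).
Newton forward-difference form: x_n = -10 + (-11)·C(n-1,1) + (-4)·C(n-1,2).
Continuing: -105, -136, -171.
Summing n = 1..8 (8 terms) gives -612.

-612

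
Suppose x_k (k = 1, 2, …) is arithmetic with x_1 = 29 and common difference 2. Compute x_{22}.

x_k = 29 + (k - 1)·2.
x_{22} = 29 + 21·2 = 71.

71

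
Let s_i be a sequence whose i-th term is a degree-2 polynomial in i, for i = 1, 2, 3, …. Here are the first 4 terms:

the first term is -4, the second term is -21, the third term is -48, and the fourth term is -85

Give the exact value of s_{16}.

1st diffs: -17, -27, -37.
2nd diffs: -10, -10 (constant).
So s_i = -5i^2 - 2i + 3.
Evaluating at i = 16 gives s_{16} = -1309.

-1309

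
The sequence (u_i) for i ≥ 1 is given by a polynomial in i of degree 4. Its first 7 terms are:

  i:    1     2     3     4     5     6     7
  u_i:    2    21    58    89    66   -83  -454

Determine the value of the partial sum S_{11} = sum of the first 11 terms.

-14971

1st diffs: 19, 37, 31, -23, -149, -371.
2nd diffs: 18, -6, -54, -126, -222.
3rd diffs: -24, -48, -72, -96.
4th diffs: -24, -24, -24 (constant).
Newton forward-difference form: u_i = 2 + 19·C(i-1,1) + 18·C(i-1,2) + (-24)·C(i-1,3) + (-24)·C(i-1,4).
Continuing: -1167, -2366, -4219, -6918.
Summing i = 1..11 (11 terms) gives -14971.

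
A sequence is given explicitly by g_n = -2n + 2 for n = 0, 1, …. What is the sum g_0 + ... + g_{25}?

Over n = 0..25: Σn = 325.
Total = (-2)·325 + (2)·26 = -598.

-598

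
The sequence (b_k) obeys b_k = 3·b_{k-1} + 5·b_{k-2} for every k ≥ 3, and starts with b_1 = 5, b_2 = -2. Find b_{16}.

Compute successive terms:
b_3 = 19;  b_4 = 47;  b_5 = 236;  …;  b_{13} = 21706781;  b_{14} = 91007278;  b_{15} = 381555739;  b_{16} = 1599703607.

1599703607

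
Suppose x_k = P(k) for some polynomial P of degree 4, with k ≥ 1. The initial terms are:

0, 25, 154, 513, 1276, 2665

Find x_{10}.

20601

1st diffs: 25, 129, 359, 763, 1389.
2nd diffs: 104, 230, 404, 626.
3rd diffs: 126, 174, 222.
4th diffs: 48, 48 (constant).
So x_k = 2k^4 + k^3 - 4k^2 + 1.
Evaluating at k = 10 gives x_{10} = 20601.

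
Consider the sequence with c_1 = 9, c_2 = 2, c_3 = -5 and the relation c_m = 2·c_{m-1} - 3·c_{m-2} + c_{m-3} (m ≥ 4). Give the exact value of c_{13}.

378

Iterate the recurrence:
c_4 = -7, c_5 = 3, c_6 = 22, c_7 = 28, c_8 = -7, c_9 = -76, c_{10} = -103, c_{11} = 15, c_{12} = 263, c_{13} = 378.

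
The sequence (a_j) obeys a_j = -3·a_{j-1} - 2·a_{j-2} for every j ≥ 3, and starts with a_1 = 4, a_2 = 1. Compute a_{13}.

a_3 = -11;  a_4 = 31;  a_5 = -71;  …;  a_{10} = 2551;  a_{11} = -5111;  a_{12} = 10231;  a_{13} = -20471.
(Characteristic roots are -1 and -2.)

-20471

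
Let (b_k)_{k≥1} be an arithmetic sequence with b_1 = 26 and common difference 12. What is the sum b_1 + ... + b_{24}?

3936

b_k = 26 + (k - 1)·12.
b_{24} = 302; S = 24·(26 + 302)/2 = 3936.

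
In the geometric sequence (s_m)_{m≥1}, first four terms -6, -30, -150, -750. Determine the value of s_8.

-468750

Common ratio r = 5.
s_m = (-6)·5^(m-1).
s_8 = (-6)·5^7 = -468750.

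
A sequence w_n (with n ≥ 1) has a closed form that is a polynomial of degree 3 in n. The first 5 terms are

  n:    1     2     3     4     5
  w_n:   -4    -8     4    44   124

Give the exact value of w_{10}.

1st diffs: -4, 12, 40, 80.
2nd diffs: 16, 28, 40.
3rd diffs: 12, 12 (constant).
Newton forward-difference form: w_n = -4 + (-4)·C(n-1,1) + 16·C(n-1,2) + 12·C(n-1,3).
At n = 10: n-1 = 9, so w_{10} = -4 - 36 + 576 + 1008 = 1544.

1544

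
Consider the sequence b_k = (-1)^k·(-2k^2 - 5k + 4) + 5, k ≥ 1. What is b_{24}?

-1263

(-1)^24 = 1; -2k^2 - 5k + 4 at k=24 is -1268; so b_{24} = -1263.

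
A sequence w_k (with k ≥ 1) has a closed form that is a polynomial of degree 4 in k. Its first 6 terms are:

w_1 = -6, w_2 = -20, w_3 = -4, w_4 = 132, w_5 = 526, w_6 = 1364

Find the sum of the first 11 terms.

1st diffs: -14, 16, 136, 394, 838.
2nd diffs: 30, 120, 258, 444.
3rd diffs: 90, 138, 186.
4th diffs: 48, 48 (constant).
Newton forward-difference form: w_k = -6 + (-14)·C(k-1,1) + 30·C(k-1,2) + 90·C(k-1,3) + 48·C(k-1,4).
Continuing: …, 2880, 5356, 9122, 14556, …, w_{11} = 22084.
Summing k = 1..11 (11 terms) gives 55990.

55990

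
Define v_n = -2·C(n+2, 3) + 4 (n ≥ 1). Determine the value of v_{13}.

-906

C(15, 3) = 455, so v_{13} = -906.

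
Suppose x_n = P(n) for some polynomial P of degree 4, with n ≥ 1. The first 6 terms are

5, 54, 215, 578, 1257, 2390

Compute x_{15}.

1st diffs: 49, 161, 363, 679, 1133.
2nd diffs: 112, 202, 316, 454.
3rd diffs: 90, 114, 138.
4th diffs: 24, 24 (constant).
So x_n = n^4 + 5n^3 + n^2 - 4n + 2.
Evaluating at n = 15 gives x_{15} = 67667.

67667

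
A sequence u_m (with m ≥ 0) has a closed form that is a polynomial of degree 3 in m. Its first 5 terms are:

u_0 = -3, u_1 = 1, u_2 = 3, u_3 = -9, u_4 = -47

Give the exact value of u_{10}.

-1493

1st diffs: 4, 2, -12, -38.
2nd diffs: -2, -14, -26.
3rd diffs: -12, -12 (constant).
Newton forward-difference form: u_m = -3 + 4·C(m,1) + (-2)·C(m,2) + (-12)·C(m,3).
At m = 10: m = 10, so u_{10} = -3 + 40 - 90 - 1440 = -1493.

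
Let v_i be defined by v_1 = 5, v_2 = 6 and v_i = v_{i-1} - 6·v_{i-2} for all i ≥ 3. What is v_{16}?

Compute successive terms:
v_3 = -24;  v_4 = -60;  v_5 = 84;  …;  v_{13} = -224700;  v_{14} = 109596;  v_{15} = 1457796;  v_{16} = 800220.

800220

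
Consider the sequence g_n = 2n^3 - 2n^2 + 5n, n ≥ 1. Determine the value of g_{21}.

g_{21} = 2·21^3 - 2·21^2 + 5·21 = 17745.

17745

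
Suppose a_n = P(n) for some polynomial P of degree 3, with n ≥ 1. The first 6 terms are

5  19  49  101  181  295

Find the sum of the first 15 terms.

1st diffs: 14, 30, 52, 80, 114.
2nd diffs: 16, 22, 28, 34.
3rd diffs: 6, 6, 6 (constant).
Newton forward-difference form: a_n = 5 + 14·C(n-1,1) + 16·C(n-1,2) + 6·C(n-1,3).
Continuing: …, 449, 649, 901, 1211, …, a_{15} = 3841.
Summing n = 1..15 (15 terms) gives 17015.

17015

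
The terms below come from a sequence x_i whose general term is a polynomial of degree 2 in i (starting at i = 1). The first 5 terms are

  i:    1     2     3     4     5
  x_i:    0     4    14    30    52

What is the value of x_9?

200

1st diffs: 4, 10, 16, 22.
2nd diffs: 6, 6, 6 (constant).
Newton forward-difference form: x_i = 4·C(i-1,1) + 6·C(i-1,2).
At i = 9: i-1 = 8, so x_9 = 32 + 168 = 200.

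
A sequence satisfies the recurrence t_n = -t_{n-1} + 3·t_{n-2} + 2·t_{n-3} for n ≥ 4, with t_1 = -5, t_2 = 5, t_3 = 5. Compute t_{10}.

Applying the relation repeatedly:
t_4 = 0, t_5 = 25, t_6 = -15, t_7 = 90, t_8 = -85, t_9 = 325, t_{10} = -400.

-400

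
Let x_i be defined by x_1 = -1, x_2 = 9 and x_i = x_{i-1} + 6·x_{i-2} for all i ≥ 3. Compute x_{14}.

x_3 = 3, x_4 = 57, x_5 = 75, …, x_{11} = 80211, x_{12} = 252921, x_{13} = 734187, x_{14} = 2251713.
(Characteristic roots are 3 and -2.)

2251713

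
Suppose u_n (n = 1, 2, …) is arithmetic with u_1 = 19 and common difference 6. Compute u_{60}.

u_n = 19 + (n - 1)·6.
u_{60} = 19 + 59·6 = 373.

373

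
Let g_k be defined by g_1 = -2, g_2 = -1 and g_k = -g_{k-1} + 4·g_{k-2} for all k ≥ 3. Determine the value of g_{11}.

-6391

Step forward from the initial values:
g_3 = -7, g_4 = 3, g_5 = -31, g_6 = 43, g_7 = -167, g_8 = 339, g_9 = -1007, g_{10} = 2363, g_{11} = -6391.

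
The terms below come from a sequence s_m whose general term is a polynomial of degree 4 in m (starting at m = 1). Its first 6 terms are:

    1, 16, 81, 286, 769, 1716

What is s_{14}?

64156

1st diffs: 15, 65, 205, 483, 947.
2nd diffs: 50, 140, 278, 464.
3rd diffs: 90, 138, 186.
4th diffs: 48, 48 (constant).
So s_m = 2m^4 - 5m^3 + 5m^2 + 5m - 6.
Evaluating at m = 14 gives s_{14} = 64156.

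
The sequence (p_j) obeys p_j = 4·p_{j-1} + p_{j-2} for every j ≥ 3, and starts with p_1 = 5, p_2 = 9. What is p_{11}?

Iterate the recurrence:
p_3 = 41; p_4 = 173; p_5 = 733; p_6 = 3105; p_7 = 13153; p_8 = 55717; p_9 = 236021; p_{10} = 999801; p_{11} = 4235225.

4235225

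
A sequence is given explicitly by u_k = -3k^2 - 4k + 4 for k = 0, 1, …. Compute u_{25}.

u_{25} = -3·25^2 - 4·25 + 4 = -1971.

-1971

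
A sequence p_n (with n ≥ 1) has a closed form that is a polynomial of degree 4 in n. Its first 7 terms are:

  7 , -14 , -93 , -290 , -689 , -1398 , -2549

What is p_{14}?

-39110

1st diffs: -21, -79, -197, -399, -709, -1151.
2nd diffs: -58, -118, -202, -310, -442.
3rd diffs: -60, -84, -108, -132.
4th diffs: -24, -24, -24 (constant).
Newton forward-difference form: p_n = 7 + (-21)·C(n-1,1) + (-58)·C(n-1,2) + (-60)·C(n-1,3) + (-24)·C(n-1,4).
At n = 14: n-1 = 13, so p_{14} = 7 - 273 - 4524 - 17160 - 17160 = -39110.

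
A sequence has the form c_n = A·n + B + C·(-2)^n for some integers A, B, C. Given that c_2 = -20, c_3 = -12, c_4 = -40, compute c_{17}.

130996

Plug in n = 2, 3, 4: 2A + B + 4C = -20; 3A + B - 8C = -12; 4A + B + 16C = -40.
Subtracting the first from the second: A - 12C = 8.
Subtracting the second from the third: A + 24C = -28.
Solving: C = -1, A = -4, then B = -8.
So c_n = -4·n + (-8) + (-1)·(-2)^n; at n=17 this is 130996.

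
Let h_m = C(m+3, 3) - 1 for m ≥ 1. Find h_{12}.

454

C(15, 3) = 455, so h_{12} = 454.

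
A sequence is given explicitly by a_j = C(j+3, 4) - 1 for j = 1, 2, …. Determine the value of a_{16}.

C(19, 4) = 3876, so a_{16} = 3875.

3875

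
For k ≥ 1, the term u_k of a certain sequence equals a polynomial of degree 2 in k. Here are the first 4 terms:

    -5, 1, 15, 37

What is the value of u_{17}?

1st diffs: 6, 14, 22.
2nd diffs: 8, 8 (constant).
Newton forward-difference form: u_k = -5 + 6·C(k-1,1) + 8·C(k-1,2).
At k = 17: k-1 = 16, so u_{17} = -5 + 96 + 960 = 1051.

1051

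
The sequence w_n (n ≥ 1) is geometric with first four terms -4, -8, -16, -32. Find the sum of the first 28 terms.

-1073741820

Common ratio r = 2.
w_n = (-4)·2^(n-1).
S = (-4)·(2^28 - 1)/(2 - 1) = (-4)·(268435456 - 1)/(1) = -1073741820.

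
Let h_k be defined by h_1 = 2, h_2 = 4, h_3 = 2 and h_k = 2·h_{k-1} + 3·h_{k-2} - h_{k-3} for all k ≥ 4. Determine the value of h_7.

Compute successive terms:
h_4 = 14; h_5 = 30; h_6 = 100; h_7 = 276.

276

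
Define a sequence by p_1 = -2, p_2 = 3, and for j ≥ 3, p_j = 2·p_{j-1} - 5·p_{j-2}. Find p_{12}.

Iterate the recurrence:
p_3 = 16, p_4 = 17, p_5 = -46, p_6 = -177, p_7 = -124, p_8 = 637, p_9 = 1894, p_{10} = 603, p_{11} = -8264, p_{12} = -19543.

-19543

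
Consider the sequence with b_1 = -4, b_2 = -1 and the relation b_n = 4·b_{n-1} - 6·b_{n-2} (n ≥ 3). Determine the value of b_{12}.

Step forward from the initial values:
b_3 = 20;  b_4 = 86;  b_5 = 224;  b_6 = 380;  b_7 = 176;  b_8 = -1576;  b_9 = -7360;  b_{10} = -19984;  b_{11} = -35776;  b_{12} = -23200.

-23200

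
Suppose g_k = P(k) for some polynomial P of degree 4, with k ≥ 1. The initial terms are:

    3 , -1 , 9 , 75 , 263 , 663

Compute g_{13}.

21999

1st diffs: -4, 10, 66, 188, 400.
2nd diffs: 14, 56, 122, 212.
3rd diffs: 42, 66, 90.
4th diffs: 24, 24 (constant).
Newton forward-difference form: g_k = 3 + (-4)·C(k-1,1) + 14·C(k-1,2) + 42·C(k-1,3) + 24·C(k-1,4).
At k = 13: k-1 = 12, so g_{13} = 3 - 48 + 924 + 9240 + 11880 = 21999.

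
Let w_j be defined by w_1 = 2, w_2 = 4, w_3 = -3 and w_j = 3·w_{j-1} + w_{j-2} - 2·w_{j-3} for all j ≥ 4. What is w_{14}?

Step forward from the initial values:
w_4 = -9  w_5 = -38  w_6 = -117  …  w_{11} = -34918  w_{12} = -108765  w_{13} = -338795  w_{14} = -1055314.

-1055314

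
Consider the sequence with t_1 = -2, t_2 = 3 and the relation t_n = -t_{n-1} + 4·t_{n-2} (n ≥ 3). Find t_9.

Applying the relation repeatedly:
t_3 = -11;  t_4 = 23;  t_5 = -67;  t_6 = 159;  t_7 = -427;  t_8 = 1063;  t_9 = -2771.

-2771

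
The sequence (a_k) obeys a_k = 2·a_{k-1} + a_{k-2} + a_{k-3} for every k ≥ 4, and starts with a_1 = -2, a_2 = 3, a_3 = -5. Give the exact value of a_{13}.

-37316

Compute successive terms:
a_4 = -9;  a_5 = -20;  a_6 = -54;  a_7 = -137;  a_8 = -348;  a_9 = -887;  a_{10} = -2259;  a_{11} = -5753;  a_{12} = -14652;  a_{13} = -37316.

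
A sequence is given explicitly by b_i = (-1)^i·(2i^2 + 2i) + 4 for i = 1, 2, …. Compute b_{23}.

-1100

(-1)^23 = -1; 2i^2 + 2i at i=23 is 1104; so b_{23} = -1100.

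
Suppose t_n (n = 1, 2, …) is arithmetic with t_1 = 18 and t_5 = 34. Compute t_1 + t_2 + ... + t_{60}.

8160

Common difference d = (34 - 18) / (5 - 1) = 4.
t_n = 18 + (n - 1)·4.
t_{60} = 254; S = 60·(18 + 254)/2 = 8160.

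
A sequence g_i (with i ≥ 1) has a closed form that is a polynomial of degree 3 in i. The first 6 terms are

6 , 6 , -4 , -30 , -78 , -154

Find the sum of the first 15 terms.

1st diffs: 0, -10, -26, -48, -76.
2nd diffs: -10, -16, -22, -28.
3rd diffs: -6, -6, -6 (constant).
Newton forward-difference form: g_i = 6 + (-10)·C(i-1,2) + (-6)·C(i-1,3).
Continuing: …, -264, -414, -610, -858, …, g_{15} = -3088.
Summing i = 1..15 (15 terms) gives -12650.

-12650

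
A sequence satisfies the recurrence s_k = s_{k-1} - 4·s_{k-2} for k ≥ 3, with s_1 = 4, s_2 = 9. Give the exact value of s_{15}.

37625

Compute successive terms:
s_3 = -7  s_4 = -43  s_5 = -15  …  s_{12} = 4021  s_{13} = -17903  s_{14} = -33987  s_{15} = 37625.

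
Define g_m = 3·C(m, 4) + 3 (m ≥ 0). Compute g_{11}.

C(11, 4) = 330, so g_{11} = 993.

993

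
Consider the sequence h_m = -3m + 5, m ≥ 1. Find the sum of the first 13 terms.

Over m = 1..13: Σm = 91.
Total = (-3)·91 + (5)·13 = -208.

-208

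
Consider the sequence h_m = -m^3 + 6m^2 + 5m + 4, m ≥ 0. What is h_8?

h_8 = -1·8^3 + 6·8^2 + 5·8 + 4 = -84.

-84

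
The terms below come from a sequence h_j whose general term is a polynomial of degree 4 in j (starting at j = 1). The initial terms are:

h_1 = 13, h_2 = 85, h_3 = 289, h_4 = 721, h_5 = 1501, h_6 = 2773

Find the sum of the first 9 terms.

1st diffs: 72, 204, 432, 780, 1272.
2nd diffs: 132, 228, 348, 492.
3rd diffs: 96, 120, 144.
4th diffs: 24, 24 (constant).
So h_j = j^4 + 6j^3 + 5j^2 + 1.
Continuing: 4705, 7489, 11341.
Summing j = 1..9 (9 terms) gives 28917.

28917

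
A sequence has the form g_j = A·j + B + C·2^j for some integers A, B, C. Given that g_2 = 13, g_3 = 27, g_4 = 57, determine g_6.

Write the equations: 2A + B + 4C = 13; 3A + B + 8C = 27; 4A + B + 16C = 57.
Subtracting the first from the second: A + 4C = 14.
Subtracting the second from the third: A + 8C = 30.
Solving: C = 4, A = -2, then B = 1.
Therefore g_6 = -12 + 1 + 4·64 = 245.

245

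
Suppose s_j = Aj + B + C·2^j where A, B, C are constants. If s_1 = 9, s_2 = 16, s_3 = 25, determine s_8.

At j = 1, 2, 3: A + B + 2C = 9; 2A + B + 4C = 16; 3A + B + 8C = 25.
Subtracting the first from the second: A + 2C = 7.
Subtracting the second from the third: A + 4C = 9.
Solving: C = 1, A = 5, then B = 2.
Hence s_8 = 5·8 + 2 + 1·256 = 298.

298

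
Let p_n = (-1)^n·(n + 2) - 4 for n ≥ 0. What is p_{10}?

8

(-1)^10 = 1; n + 2 at n=10 is 12; so p_{10} = 8.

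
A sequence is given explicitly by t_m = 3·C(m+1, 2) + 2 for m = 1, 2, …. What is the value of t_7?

C(8, 2) = 28, so t_7 = 86.

86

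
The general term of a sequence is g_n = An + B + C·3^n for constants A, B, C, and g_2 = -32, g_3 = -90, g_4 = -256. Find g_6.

At n = 2, 3, 4: 2A + B + 9C = -32; 3A + B + 27C = -90; 4A + B + 81C = -256.
Subtracting the first from the second: A + 18C = -58.
Subtracting the second from the third: A + 54C = -166.
Solving: C = -3, A = -4, then B = 3.
Hence g_6 = -4·6 + 3 + (-3)·729 = -2208.

-2208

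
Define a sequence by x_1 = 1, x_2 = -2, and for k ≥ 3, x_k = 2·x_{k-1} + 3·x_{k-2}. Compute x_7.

-181

Step forward from the initial values:
x_3 = -1, x_4 = -8, x_5 = -19, x_6 = -62, x_7 = -181.
(Characteristic roots are 3 and -1.)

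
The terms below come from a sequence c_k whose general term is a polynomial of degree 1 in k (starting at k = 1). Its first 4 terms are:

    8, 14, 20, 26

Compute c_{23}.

1st diffs: 6, 6, 6 (constant).
So c_k = 6k + 2.
Evaluating at k = 23 gives c_{23} = 140.

140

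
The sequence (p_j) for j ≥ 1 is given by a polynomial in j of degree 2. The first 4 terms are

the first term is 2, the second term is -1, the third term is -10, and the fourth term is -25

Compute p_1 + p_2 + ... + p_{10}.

-835

1st diffs: -3, -9, -15.
2nd diffs: -6, -6 (constant).
So p_j = -3j^2 + 6j - 1.
Continuing: …, -46, -73, -106, -145, …, p_{10} = -241.
Summing j = 1..10 (10 terms) gives -835.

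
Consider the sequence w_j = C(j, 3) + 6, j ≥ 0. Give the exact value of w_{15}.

C(15, 3) = 455, so w_{15} = 461.

461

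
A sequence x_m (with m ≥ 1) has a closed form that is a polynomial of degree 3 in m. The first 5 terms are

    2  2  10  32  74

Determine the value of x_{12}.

1st diffs: 0, 8, 22, 42.
2nd diffs: 8, 14, 20.
3rd diffs: 6, 6 (constant).
Newton forward-difference form: x_m = 2 + 8·C(m-1,2) + 6·C(m-1,3).
At m = 12: m-1 = 11, so x_{12} = 2 + 440 + 990 = 1432.

1432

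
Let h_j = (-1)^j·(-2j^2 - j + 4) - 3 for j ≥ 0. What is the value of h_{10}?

(-1)^10 = 1; -2j^2 - j + 4 at j=10 is -206; so h_{10} = -209.

-209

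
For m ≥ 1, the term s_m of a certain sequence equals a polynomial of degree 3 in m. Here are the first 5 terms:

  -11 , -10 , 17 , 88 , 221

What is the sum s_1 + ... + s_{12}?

1st diffs: 1, 27, 71, 133.
2nd diffs: 26, 44, 62.
3rd diffs: 18, 18 (constant).
Newton forward-difference form: s_m = -11 + 1·C(m-1,1) + 26·C(m-1,2) + 18·C(m-1,3).
Continuing: …, 434, 745, 1172, 1733, …, s_{12} = 4400.
Summing m = 1..12 (12 terms) gives 14564.

14564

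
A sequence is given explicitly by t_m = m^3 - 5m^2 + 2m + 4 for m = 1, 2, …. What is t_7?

116

t_7 = 1·7^3 - 5·7^2 + 2·7 + 4 = 116.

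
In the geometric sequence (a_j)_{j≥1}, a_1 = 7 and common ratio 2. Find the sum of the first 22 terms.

29360121

a_j = 7·2^(j-1).
S = 7·(2^22 - 1)/(2 - 1) = 7·(4194304 - 1)/(1) = 29360121.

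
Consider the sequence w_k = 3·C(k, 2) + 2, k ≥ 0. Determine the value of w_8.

C(8, 2) = 28, so w_8 = 86.

86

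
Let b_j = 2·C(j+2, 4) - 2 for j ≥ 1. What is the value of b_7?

C(9, 4) = 126, so b_7 = 250.

250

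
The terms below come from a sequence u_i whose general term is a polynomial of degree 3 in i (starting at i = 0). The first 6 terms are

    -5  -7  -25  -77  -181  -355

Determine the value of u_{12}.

-5045

1st diffs: -2, -18, -52, -104, -174.
2nd diffs: -16, -34, -52, -70.
3rd diffs: -18, -18, -18 (constant).
Newton forward-difference form: u_i = -5 + (-2)·C(i,1) + (-16)·C(i,2) + (-18)·C(i,3).
At i = 12: i = 12, so u_{12} = -5 - 24 - 1056 - 3960 = -5045.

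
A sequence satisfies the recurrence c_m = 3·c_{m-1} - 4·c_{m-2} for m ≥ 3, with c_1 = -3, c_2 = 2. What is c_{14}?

25742

Compute successive terms:
c_3 = 18;  c_4 = 46;  c_5 = 66;  …;  c_{11} = 2274;  c_{12} = 10606;  c_{13} = 22722;  c_{14} = 25742.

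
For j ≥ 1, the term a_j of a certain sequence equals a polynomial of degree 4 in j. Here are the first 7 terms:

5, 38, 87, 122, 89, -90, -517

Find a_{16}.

-44230

1st diffs: 33, 49, 35, -33, -179, -427.
2nd diffs: 16, -14, -68, -146, -248.
3rd diffs: -30, -54, -78, -102.
4th diffs: -24, -24, -24 (constant).
Newton forward-difference form: a_j = 5 + 33·C(j-1,1) + 16·C(j-1,2) + (-30)·C(j-1,3) + (-24)·C(j-1,4).
At j = 16: j-1 = 15, so a_{16} = 5 + 495 + 1680 - 13650 - 32760 = -44230.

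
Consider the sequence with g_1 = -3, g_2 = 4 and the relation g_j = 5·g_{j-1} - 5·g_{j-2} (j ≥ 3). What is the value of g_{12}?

5065625

Compute successive terms:
g_3 = 35, g_4 = 155, g_5 = 600, g_6 = 2225, g_7 = 8125, g_8 = 29500, g_9 = 106875, g_{10} = 386875, g_{11} = 1400000, g_{12} = 5065625.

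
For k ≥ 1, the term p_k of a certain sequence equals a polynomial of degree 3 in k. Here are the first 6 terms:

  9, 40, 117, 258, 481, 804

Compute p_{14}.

9148

1st diffs: 31, 77, 141, 223, 323.
2nd diffs: 46, 64, 82, 100.
3rd diffs: 18, 18, 18 (constant).
So p_k = 3k^3 + 5k^2 - 5k + 6.
Evaluating at k = 14 gives p_{14} = 9148.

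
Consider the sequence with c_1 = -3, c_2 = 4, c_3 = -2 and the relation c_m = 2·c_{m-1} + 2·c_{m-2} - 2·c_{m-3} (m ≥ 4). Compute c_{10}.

1288

Iterate the recurrence:
c_4 = 10  c_5 = 8  c_6 = 40  c_7 = 76  c_8 = 216  c_9 = 504  c_{10} = 1288.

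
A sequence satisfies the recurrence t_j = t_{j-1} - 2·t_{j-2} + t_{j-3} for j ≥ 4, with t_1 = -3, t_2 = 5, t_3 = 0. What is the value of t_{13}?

-158

Step forward from the initial values:
t_4 = -13  t_5 = -8  t_6 = 18  t_7 = 21  t_8 = -23  t_9 = -47  t_{10} = 20  t_{11} = 91  t_{12} = 4  t_{13} = -158.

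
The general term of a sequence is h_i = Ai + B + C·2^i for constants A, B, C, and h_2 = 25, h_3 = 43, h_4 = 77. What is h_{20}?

4194349

Write the equations: 2A + B + 4C = 25; 3A + B + 8C = 43; 4A + B + 16C = 77.
Subtracting the first from the second: A + 4C = 18.
Subtracting the second from the third: A + 8C = 34.
Solving: C = 4, A = 2, then B = 5.
So h_i = 2·i + 5 + 4·2^i; at i=20 this is 4194349.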